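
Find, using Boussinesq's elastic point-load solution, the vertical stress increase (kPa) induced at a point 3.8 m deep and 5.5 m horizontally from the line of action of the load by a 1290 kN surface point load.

Δσ_z ≈ 2.53 kPa

Boussinesq vertical stress below a point load on an elastic half-space:
Δσ_z = 3P/(2πz²) · [1 + (r/z)²]^(−5/2)
r/z = 5.5/3.8 = 1.4474; [1+(r/z)²]^(−5/2) = 0.059346.
Δσ_z = 3×1290/(2π×3.8²) × 0.059346 = 42.654 × 0.059346 = 2.531 kPa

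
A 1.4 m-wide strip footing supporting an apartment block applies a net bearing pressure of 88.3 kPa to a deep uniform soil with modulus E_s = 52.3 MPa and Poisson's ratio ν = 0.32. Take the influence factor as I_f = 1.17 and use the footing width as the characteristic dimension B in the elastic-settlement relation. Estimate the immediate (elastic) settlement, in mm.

Immediate (elastic) settlement: S_e = q·B·(1−ν²)/E_s · I_f.
E_s = 52.3 MPa = 52300 kPa.
S_e = 88.3 × 1.4 × (1 − 0.32²) / 52300 × 1.17
    = 88.3 × 1.4 × 0.8976 / 52300 × 1.17
    = 0.002482 m = 2.482 mm

S_e ≈ 2.48 mm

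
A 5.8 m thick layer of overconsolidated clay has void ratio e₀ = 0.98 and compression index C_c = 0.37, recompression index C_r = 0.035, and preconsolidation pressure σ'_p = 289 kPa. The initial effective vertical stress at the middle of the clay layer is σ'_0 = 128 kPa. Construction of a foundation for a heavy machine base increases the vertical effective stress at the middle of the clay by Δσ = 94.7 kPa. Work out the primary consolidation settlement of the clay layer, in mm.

S_c ≈ 24.7 mm

Final effective stress: σ'_f = 128 + 94.7 = 222.7 kPa.
σ'_f = 222.7 ≤ σ'_p = 289 kPa, so the clay remains overconsolidated and only the recompression index applies:
S_c = C_r·H/(1+e₀)·log₁₀(σ'_f/σ'_0) = 0.035×5.8/1.98×log₁₀(222.7/128)
    = 0.10253 × 0.24051 = 0.02466 m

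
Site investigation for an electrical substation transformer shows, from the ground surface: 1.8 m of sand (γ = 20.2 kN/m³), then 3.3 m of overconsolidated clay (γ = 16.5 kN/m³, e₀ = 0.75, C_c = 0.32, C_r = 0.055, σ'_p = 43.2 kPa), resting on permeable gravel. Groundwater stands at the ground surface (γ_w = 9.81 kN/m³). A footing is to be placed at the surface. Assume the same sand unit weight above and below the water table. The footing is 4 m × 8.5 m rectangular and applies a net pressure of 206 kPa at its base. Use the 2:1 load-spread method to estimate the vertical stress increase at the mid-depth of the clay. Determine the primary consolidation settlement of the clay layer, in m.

Mid-depth of clay below the ground surface: z = 1.8 + 3.3/2 = 3.45 m.
Total vertical stress at mid-clay: σ_v = 20.2×1.8 + 16.5×1.65 = 63.585 kPa.
Pore pressure: u = 9.81×(3.45 − 0) = 33.845 kPa.
Initial effective stress: σ'_0 = σ_v − u = 63.585 − 33.845 = 29.74 kPa.
Stress increase at mid-clay by the 2:1 spreading method:
Δσ = qBL/((B+z)(L+z)) = 206×4×8.5/((4+3.45)(8.5+3.45)) = 78.672 kPa
Final effective stress: σ'_f = 29.74 + 78.672 = 108.41 kPa.
σ'_f = 108.41 > σ'_p = 43.2 kPa, so the stress path crosses the preconsolidation pressure — recompression up to σ'_p, then virgin compression beyond:
S_c = H/(1+e₀)·[C_r·log₁₀(σ'_p/σ'_0) + C_c·log₁₀(σ'_f/σ'_p)]
    = 3.3/1.75 × [0.055×log₁₀(43.2/29.74) + 0.32×log₁₀(108.41/43.2)]
    = 1.8857 × [0.0089179 + 0.12787] = 0.2579 m

S_c ≈ 0.258 m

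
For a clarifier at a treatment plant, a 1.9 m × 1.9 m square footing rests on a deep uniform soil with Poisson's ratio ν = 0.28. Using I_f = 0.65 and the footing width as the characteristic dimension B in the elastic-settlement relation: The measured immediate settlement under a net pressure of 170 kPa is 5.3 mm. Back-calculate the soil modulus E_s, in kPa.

S_e = q·B·(1−ν²)/E_s · I_f  ⇒  E_s = q·B·(1−ν²)·I_f / S_e.
E_s = 170 × 1.9 × 0.9216 × 0.65 / 0.0053 = 36510 kPa

E_s ≈ 36500 kPa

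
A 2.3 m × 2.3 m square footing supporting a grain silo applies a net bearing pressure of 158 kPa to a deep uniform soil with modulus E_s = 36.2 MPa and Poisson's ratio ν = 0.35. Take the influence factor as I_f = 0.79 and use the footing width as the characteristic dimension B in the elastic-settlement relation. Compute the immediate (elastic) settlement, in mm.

S_e ≈ 6.96 mm

Immediate (elastic) settlement: S_e = q·B·(1−ν²)/E_s · I_f.
E_s = 36.2 MPa = 36200 kPa.
S_e = 158 × 2.3 × (1 − 0.35²) / 36200 × 0.79
    = 158 × 2.3 × 0.8775 / 36200 × 0.79
    = 0.006959 m = 6.959 mm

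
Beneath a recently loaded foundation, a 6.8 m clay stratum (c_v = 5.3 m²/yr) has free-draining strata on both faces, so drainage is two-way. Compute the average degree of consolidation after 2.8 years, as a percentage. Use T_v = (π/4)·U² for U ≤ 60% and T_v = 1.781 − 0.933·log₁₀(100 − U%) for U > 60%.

Drainage path length: H_d = H/2 = 3.4 m (double drainage).
T_v = c_v·t/H_d² = 5.3×2.8/3.4² = 1.2837.
T_v = 1.2837 corresponds to the U > 60% branch:
U = 1 − 10^((1.781 − T_v)/0.933)/100 = 0.9659

U ≈ 96.6 %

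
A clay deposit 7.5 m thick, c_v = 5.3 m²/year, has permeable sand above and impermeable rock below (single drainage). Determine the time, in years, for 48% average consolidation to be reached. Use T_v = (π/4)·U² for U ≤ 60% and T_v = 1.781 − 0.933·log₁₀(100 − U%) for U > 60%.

Drainage path length: H_d = H = 7.5 m (single drainage).
U ≤ 60%: T_v = (π/4)·U² = (π/4)×0.48² = 0.18096.
t = T_v·H_d²/c_v = 0.18096×7.5²/5.3 = 1.921 years.

t ≈ 1.92 years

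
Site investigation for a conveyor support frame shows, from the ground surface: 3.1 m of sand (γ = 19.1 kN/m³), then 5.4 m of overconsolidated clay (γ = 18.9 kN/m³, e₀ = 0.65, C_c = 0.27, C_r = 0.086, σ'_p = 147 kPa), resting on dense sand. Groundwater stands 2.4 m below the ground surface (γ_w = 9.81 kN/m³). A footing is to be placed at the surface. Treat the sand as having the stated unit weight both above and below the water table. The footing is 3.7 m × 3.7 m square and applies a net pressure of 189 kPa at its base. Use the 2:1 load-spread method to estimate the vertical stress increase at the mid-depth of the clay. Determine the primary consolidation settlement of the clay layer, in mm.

S_c ≈ 38.7 mm

Mid-depth of clay below the ground surface: z = 3.1 + 5.4/2 = 5.8 m.
Total vertical stress at mid-clay: σ_v = 19.1×3.1 + 18.9×2.7 = 110.24 kPa.
Pore pressure: u = 9.81×(5.8 − 2.4) = 33.354 kPa.
Initial effective stress: σ'_0 = σ_v − u = 110.24 − 33.354 = 76.886 kPa.
Stress increase at mid-clay by the 2:1 spreading method:
Δσ = qBL/((B+z)(L+z)) = 189×3.7×3.7/((3.7+5.8)(3.7+5.8)) = 28.669 kPa
Final effective stress: σ'_f = 76.886 + 28.669 = 105.55 kPa.
σ'_f = 105.55 ≤ σ'_p = 147 kPa, so the clay remains overconsolidated and only the recompression index applies:
S_c = C_r·H/(1+e₀)·log₁₀(σ'_f/σ'_0) = 0.086×5.4/1.65×log₁₀(105.55/76.886)
    = 0.28145 × 0.13761 = 0.03873 m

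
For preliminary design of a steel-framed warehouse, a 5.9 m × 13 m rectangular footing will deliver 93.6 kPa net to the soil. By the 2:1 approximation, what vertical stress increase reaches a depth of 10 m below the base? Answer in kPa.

Δσ_z ≈ 19.6 kPa

By the 2:1 method the load spreads at 1 horizontal : 2 vertical, so at depth z the loaded area has grown by z in each plan dimension:
Δσ = qBL/((B+z)(L+z)) = 93.6×5.9×13/((5.9+10)(13+10)) = 19.631 kPa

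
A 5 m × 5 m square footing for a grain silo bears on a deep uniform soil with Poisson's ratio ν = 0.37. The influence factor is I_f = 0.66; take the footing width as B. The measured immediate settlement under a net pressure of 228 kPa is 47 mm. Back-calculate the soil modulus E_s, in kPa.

E_s ≈ 13800 kPa

S_e = q·B·(1−ν²)/E_s · I_f  ⇒  E_s = q·B·(1−ν²)·I_f / S_e.
E_s = 228 × 5 × 0.8631 × 0.66 / 0.047 = 13820 kPa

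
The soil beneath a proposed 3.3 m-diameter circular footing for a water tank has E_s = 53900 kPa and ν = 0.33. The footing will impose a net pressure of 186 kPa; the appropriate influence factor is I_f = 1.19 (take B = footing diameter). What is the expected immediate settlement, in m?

Immediate (elastic) settlement: S_e = q·B·(1−ν²)/E_s · I_f.
S_e = 186 × 3.3 × (1 − 0.33²) / 53900 × 1.19
    = 186 × 3.3 × 0.8911 / 53900 × 1.19
    = 0.01208 m

S_e ≈ 0.0121 m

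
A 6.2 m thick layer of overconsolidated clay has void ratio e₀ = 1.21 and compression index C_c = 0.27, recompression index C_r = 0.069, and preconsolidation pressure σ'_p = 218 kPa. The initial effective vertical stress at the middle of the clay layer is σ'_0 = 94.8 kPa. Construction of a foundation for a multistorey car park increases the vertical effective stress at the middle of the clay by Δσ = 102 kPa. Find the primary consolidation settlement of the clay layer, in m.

S_c ≈ 0.0614 m

Final effective stress: σ'_f = 94.8 + 102 = 196.8 kPa.
σ'_f = 196.8 ≤ σ'_p = 218 kPa, so the clay remains overconsolidated and only the recompression index applies:
S_c = C_r·H/(1+e₀)·log₁₀(σ'_f/σ'_0) = 0.069×6.2/2.21×log₁₀(196.8/94.8)
    = 0.19357 × 0.31722 = 0.06141 m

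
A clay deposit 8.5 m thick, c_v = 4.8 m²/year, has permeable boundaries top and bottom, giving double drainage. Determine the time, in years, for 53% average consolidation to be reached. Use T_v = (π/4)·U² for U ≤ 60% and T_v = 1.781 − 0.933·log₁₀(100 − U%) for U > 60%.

t ≈ 0.83 years

Drainage path length: H_d = H/2 = 4.25 m (double drainage).
U ≤ 60%: T_v = (π/4)·U² = (π/4)×0.53² = 0.22062.
t = T_v·H_d²/c_v = 0.22062×4.25²/4.8 = 0.8302 years.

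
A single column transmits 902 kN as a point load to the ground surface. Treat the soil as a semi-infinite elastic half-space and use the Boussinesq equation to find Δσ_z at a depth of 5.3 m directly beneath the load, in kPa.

Δσ_z ≈ 15.3 kPa

Boussinesq vertical stress below a point load on an elastic half-space:
Δσ_z = 3P/(2πz²) · [1 + (r/z)²]^(−5/2)
r/z = 0/5.3 = 0; [1+(r/z)²]^(−5/2) = 1.
Δσ_z = 3×902/(2π×5.3²) × 1 = 15.332 × 1 = 15.33 kPa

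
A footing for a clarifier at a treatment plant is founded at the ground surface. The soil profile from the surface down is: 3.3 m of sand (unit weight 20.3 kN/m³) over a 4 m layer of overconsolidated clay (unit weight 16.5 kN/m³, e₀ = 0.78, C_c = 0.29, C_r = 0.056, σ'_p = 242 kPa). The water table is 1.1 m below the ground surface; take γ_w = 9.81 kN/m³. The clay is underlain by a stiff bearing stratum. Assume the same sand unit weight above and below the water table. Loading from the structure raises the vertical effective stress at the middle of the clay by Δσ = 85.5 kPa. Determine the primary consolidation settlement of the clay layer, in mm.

S_c ≈ 49.1 mm

Mid-depth of clay below the ground surface: z = 3.3 + 4/2 = 5.3 m.
Total vertical stress at mid-clay: σ_v = 20.3×3.3 + 16.5×2 = 99.99 kPa.
Pore pressure: u = 9.81×(5.3 − 1.1) = 41.202 kPa.
Initial effective stress: σ'_0 = σ_v − u = 99.99 − 41.202 = 58.788 kPa.
Final effective stress: σ'_f = 58.788 + 85.5 = 144.29 kPa.
σ'_f = 144.29 ≤ σ'_p = 242 kPa, so the clay remains overconsolidated and only the recompression index applies:
S_c = C_r·H/(1+e₀)·log₁₀(σ'_f/σ'_0) = 0.056×4/1.78×log₁₀(144.29/58.788)
    = 0.12584 × 0.38995 = 0.04907 m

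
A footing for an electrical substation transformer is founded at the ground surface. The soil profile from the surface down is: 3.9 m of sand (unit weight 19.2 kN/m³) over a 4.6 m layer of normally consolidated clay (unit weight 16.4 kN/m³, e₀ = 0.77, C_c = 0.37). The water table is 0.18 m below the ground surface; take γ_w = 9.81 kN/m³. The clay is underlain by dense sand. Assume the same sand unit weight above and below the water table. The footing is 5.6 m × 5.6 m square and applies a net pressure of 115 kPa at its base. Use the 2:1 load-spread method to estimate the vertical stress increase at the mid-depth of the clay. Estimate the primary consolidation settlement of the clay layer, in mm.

S_c ≈ 165 mm

Mid-depth of clay below the ground surface: z = 3.9 + 4.6/2 = 6.2 m.
Total vertical stress at mid-clay: σ_v = 19.2×3.9 + 16.4×2.3 = 112.6 kPa.
Pore pressure: u = 9.81×(6.2 − 0.18) = 59.056 kPa.
Initial effective stress: σ'_0 = σ_v − u = 112.6 − 59.056 = 53.544 kPa.
Stress increase at mid-clay by the 2:1 spreading method:
Δσ = qBL/((B+z)(L+z)) = 115×5.6×5.6/((5.6+6.2)(5.6+6.2)) = 25.901 kPa
Final effective stress: σ'_f = σ'_0 + Δσ = 53.544 + 25.901 = 79.445 kPa.
Normally consolidated clay, so the full stress increment lies on the virgin compression line:
S_c = C_c·H/(1+e₀)·log₁₀(σ'_f/σ'_0) = 0.37×4.6/(1+0.77)×log₁₀(79.445/53.544)
    = 0.96158 × 0.17136 = 0.1648 m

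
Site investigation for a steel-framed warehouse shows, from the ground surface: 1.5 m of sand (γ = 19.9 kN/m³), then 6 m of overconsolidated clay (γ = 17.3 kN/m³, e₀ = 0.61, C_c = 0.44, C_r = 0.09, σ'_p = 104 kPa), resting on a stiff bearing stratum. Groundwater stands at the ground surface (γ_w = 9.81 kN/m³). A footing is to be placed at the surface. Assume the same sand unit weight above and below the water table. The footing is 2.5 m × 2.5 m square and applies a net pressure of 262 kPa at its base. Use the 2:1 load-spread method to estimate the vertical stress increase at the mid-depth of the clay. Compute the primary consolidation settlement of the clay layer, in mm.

Mid-depth of clay below the ground surface: z = 1.5 + 6/2 = 4.5 m.
Total vertical stress at mid-clay: σ_v = 19.9×1.5 + 17.3×3 = 81.75 kPa.
Pore pressure: u = 9.81×(4.5 − 0) = 44.145 kPa.
Initial effective stress: σ'_0 = σ_v − u = 81.75 − 44.145 = 37.605 kPa.
Stress increase at mid-clay by the 2:1 spreading method:
Δσ = qBL/((B+z)(L+z)) = 262×2.5×2.5/((2.5+4.5)(2.5+4.5)) = 33.418 kPa
Final effective stress: σ'_f = 37.605 + 33.418 = 71.023 kPa.
σ'_f = 71.023 ≤ σ'_p = 104 kPa, so the clay remains overconsolidated and only the recompression index applies:
S_c = C_r·H/(1+e₀)·log₁₀(σ'_f/σ'_0) = 0.09×6/1.61×log₁₀(71.023/37.605)
    = 0.3354 × 0.27615 = 0.09262 m

S_c ≈ 92.6 mm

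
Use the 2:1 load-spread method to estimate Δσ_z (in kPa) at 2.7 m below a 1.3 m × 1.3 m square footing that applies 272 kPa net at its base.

By the 2:1 method the load spreads at 1 horizontal : 2 vertical, so at depth z the loaded area has grown by z in each plan dimension:
Δσ = qBL/((B+z)(L+z)) = 272×1.3×1.3/((1.3+2.7)(1.3+2.7)) = 28.73 kPa

Δσ_z ≈ 28.7 kPa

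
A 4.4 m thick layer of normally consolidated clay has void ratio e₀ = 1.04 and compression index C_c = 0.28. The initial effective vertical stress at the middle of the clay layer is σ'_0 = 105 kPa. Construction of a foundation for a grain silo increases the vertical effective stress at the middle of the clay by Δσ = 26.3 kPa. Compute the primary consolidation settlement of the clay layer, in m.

S_c ≈ 0.0586 m

Final effective stress: σ'_f = σ'_0 + Δσ = 105 + 26.3 = 131.3 kPa.
Normally consolidated clay, so the full stress increment lies on the virgin compression line:
S_c = C_c·H/(1+e₀)·log₁₀(σ'_f/σ'_0) = 0.28×4.4/(1+1.04)×log₁₀(131.3/105)
    = 0.60392 × 0.097075 = 0.05863 m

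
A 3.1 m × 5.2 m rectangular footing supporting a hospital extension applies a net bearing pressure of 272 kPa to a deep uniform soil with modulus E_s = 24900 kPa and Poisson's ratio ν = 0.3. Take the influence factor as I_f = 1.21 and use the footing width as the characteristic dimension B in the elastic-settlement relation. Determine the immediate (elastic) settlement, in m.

S_e ≈ 0.0373 m

Immediate (elastic) settlement: S_e = q·B·(1−ν²)/E_s · I_f.
S_e = 272 × 3.1 × (1 − 0.3²) / 24900 × 1.21
    = 272 × 3.1 × 0.91 / 24900 × 1.21
    = 0.03729 m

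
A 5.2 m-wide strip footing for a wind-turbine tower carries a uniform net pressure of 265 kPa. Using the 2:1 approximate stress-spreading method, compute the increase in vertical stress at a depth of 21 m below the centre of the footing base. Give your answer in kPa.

By the 2:1 method the load spreads at 1 horizontal : 2 vertical, so at depth z the loaded area has grown by z in each plan dimension:
Δσ = qB/(B+z) = 265×5.2/(5.2+21) = 52.595 kPa

Δσ_z ≈ 52.6 kPa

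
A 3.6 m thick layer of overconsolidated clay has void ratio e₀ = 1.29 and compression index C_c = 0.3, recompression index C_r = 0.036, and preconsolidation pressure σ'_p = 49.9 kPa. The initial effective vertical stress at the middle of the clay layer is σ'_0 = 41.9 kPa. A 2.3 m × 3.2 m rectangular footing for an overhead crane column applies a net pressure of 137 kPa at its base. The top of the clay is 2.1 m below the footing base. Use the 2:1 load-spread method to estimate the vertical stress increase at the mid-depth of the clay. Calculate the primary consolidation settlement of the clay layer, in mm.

S_c ≈ 57.8 mm

Mid-depth of clay below the footing base: z = 2.1 + 3.6/2 = 3.9 m.
Stress increase at mid-clay by the 2:1 spreading method:
Δσ = qBL/((B+z)(L+z)) = 137×2.3×3.2/((2.3+3.9)(3.2+3.9)) = 22.906 kPa
Final effective stress: σ'_f = 41.9 + 22.906 = 64.806 kPa.
σ'_f = 64.806 > σ'_p = 49.9 kPa, so the stress path crosses the preconsolidation pressure — recompression up to σ'_p, then virgin compression beyond:
S_c = H/(1+e₀)·[C_r·log₁₀(σ'_p/σ'_0) + C_c·log₁₀(σ'_f/σ'_p)]
    = 3.6/2.29 × [0.036×log₁₀(49.9/41.9) + 0.3×log₁₀(64.806/49.9)]
    = 1.5721 × [0.0027319 + 0.034054] = 0.05783 m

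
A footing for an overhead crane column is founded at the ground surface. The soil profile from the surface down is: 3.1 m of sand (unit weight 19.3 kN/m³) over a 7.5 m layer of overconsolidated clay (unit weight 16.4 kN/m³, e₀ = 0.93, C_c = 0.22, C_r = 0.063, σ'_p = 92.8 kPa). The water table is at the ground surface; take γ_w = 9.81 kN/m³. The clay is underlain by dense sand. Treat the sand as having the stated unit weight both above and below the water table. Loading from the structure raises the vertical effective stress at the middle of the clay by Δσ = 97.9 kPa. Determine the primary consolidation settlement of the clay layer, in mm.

Mid-depth of clay below the ground surface: z = 3.1 + 7.5/2 = 6.85 m.
Total vertical stress at mid-clay: σ_v = 19.3×3.1 + 16.4×3.75 = 121.33 kPa.
Pore pressure: u = 9.81×(6.85 − 0) = 67.198 kPa.
Initial effective stress: σ'_0 = σ_v − u = 121.33 − 67.198 = 54.132 kPa.
Final effective stress: σ'_f = 54.132 + 97.9 = 152.03 kPa.
σ'_f = 152.03 > σ'_p = 92.8 kPa, so the stress path crosses the preconsolidation pressure — recompression up to σ'_p, then virgin compression beyond:
S_c = H/(1+e₀)·[C_r·log₁₀(σ'_p/σ'_0) + C_c·log₁₀(σ'_f/σ'_p)]
    = 7.5/1.93 × [0.063×log₁₀(92.8/54.132) + 0.22×log₁₀(152.03/92.8)]
    = 3.886 × [0.014748 + 0.047164] = 0.2406 m

S_c ≈ 241 mm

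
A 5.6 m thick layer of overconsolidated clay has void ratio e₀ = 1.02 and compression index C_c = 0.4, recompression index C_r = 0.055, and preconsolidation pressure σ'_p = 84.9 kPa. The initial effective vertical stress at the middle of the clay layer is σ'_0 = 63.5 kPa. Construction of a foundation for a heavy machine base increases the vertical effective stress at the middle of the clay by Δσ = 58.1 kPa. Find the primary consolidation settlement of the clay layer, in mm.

S_c ≈ 192 mm

Final effective stress: σ'_f = 63.5 + 58.1 = 121.6 kPa.
σ'_f = 121.6 > σ'_p = 84.9 kPa, so the stress path crosses the preconsolidation pressure — recompression up to σ'_p, then virgin compression beyond:
S_c = H/(1+e₀)·[C_r·log₁₀(σ'_p/σ'_0) + C_c·log₁₀(σ'_f/σ'_p)]
    = 5.6/2.02 × [0.055×log₁₀(84.9/63.5) + 0.4×log₁₀(121.6/84.9)]
    = 2.7723 × [0.0069374 + 0.06241] = 0.1923 m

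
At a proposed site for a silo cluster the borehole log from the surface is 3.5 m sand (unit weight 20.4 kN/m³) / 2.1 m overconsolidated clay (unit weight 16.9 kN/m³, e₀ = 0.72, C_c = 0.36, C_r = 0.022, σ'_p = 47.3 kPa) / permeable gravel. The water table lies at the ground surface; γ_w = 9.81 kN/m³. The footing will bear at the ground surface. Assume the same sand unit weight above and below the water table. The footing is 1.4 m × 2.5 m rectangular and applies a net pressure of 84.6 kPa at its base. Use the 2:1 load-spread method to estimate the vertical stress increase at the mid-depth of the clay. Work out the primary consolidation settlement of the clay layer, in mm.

S_c ≈ 17.2 mm

Mid-depth of clay below the ground surface: z = 3.5 + 2.1/2 = 4.55 m.
Total vertical stress at mid-clay: σ_v = 20.4×3.5 + 16.9×1.05 = 89.145 kPa.
Pore pressure: u = 9.81×(4.55 − 0) = 44.636 kPa.
Initial effective stress: σ'_0 = σ_v − u = 89.145 − 44.636 = 44.509 kPa.
Stress increase at mid-clay by the 2:1 spreading method:
Δσ = qBL/((B+z)(L+z)) = 84.6×1.4×2.5/((1.4+4.55)(2.5+4.55)) = 7.0588 kPa
Final effective stress: σ'_f = 44.509 + 7.0588 = 51.568 kPa.
σ'_f = 51.568 > σ'_p = 47.3 kPa, so the stress path crosses the preconsolidation pressure — recompression up to σ'_p, then virgin compression beyond:
S_c = H/(1+e₀)·[C_r·log₁₀(σ'_p/σ'_0) + C_c·log₁₀(σ'_f/σ'_p)]
    = 2.1/1.72 × [0.022×log₁₀(47.3/44.509) + 0.36×log₁₀(51.568/47.3)]
    = 1.2209 × [0.00058109 + 0.013507] = 0.0172 m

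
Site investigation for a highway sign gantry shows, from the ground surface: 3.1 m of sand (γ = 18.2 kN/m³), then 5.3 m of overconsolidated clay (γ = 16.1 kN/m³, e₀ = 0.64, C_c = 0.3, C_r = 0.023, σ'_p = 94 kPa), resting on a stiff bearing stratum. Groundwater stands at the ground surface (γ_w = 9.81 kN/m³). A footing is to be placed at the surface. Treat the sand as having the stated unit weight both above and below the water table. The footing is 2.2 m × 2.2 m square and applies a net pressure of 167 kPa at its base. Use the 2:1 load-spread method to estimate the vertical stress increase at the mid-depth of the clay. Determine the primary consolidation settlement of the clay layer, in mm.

Mid-depth of clay below the ground surface: z = 3.1 + 5.3/2 = 5.75 m.
Total vertical stress at mid-clay: σ_v = 18.2×3.1 + 16.1×2.65 = 99.085 kPa.
Pore pressure: u = 9.81×(5.75 − 0) = 56.408 kPa.
Initial effective stress: σ'_0 = σ_v − u = 99.085 − 56.408 = 42.677 kPa.
Stress increase at mid-clay by the 2:1 spreading method:
Δσ = qBL/((B+z)(L+z)) = 167×2.2×2.2/((2.2+5.75)(2.2+5.75)) = 12.789 kPa
Final effective stress: σ'_f = 42.677 + 12.789 = 55.466 kPa.
σ'_f = 55.466 ≤ σ'_p = 94 kPa, so the clay remains overconsolidated and only the recompression index applies:
S_c = C_r·H/(1+e₀)·log₁₀(σ'_f/σ'_0) = 0.023×5.3/1.64×log₁₀(55.466/42.677)
    = 0.074329 × 0.11383 = 0.008461 m

S_c ≈ 8.46 mm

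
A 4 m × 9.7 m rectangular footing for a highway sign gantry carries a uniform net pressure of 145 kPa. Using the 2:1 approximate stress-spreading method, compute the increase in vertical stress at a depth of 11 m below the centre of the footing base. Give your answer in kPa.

By the 2:1 method the load spreads at 1 horizontal : 2 vertical, so at depth z the loaded area has grown by z in each plan dimension:
Δσ = qBL/((B+z)(L+z)) = 145×4×9.7/((4+11)(9.7+11)) = 18.119 kPa

Δσ_z ≈ 18.1 kPa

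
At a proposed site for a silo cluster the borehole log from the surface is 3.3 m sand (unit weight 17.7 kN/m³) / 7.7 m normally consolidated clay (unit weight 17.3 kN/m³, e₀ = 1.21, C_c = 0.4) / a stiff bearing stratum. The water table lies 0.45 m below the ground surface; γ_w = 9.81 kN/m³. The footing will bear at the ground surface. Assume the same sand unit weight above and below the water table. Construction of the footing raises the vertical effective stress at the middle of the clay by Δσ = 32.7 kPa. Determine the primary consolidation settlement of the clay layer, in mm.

S_c ≈ 266 mm

Mid-depth of clay below the ground surface: z = 3.3 + 7.7/2 = 7.15 m.
Total vertical stress at mid-clay: σ_v = 17.7×3.3 + 17.3×3.85 = 125.02 kPa.
Pore pressure: u = 9.81×(7.15 − 0.45) = 65.727 kPa.
Initial effective stress: σ'_0 = σ_v − u = 125.02 − 65.727 = 59.293 kPa.
Final effective stress: σ'_f = σ'_0 + Δσ = 59.293 + 32.7 = 91.993 kPa.
Normally consolidated clay, so the full stress increment lies on the virgin compression line:
S_c = C_c·H/(1+e₀)·log₁₀(σ'_f/σ'_0) = 0.4×7.7/(1+1.21)×log₁₀(91.993/59.293)
    = 1.3937 × 0.19075 = 0.2658 m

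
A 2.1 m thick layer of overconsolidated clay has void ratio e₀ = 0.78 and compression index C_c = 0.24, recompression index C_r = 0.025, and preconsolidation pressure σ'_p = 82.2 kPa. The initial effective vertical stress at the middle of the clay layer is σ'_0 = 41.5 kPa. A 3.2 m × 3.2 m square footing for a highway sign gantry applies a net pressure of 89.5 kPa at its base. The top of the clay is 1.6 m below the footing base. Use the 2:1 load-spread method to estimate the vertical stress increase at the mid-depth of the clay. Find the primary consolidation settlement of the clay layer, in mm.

S_c ≈ 6.38 mm

Mid-depth of clay below the footing base: z = 1.6 + 2.1/2 = 2.65 m.
Stress increase at mid-clay by the 2:1 spreading method:
Δσ = qBL/((B+z)(L+z)) = 89.5×3.2×3.2/((3.2+2.65)(3.2+2.65)) = 26.78 kPa
Final effective stress: σ'_f = 41.5 + 26.78 = 68.28 kPa.
σ'_f = 68.28 ≤ σ'_p = 82.2 kPa, so the clay remains overconsolidated and only the recompression index applies:
S_c = C_r·H/(1+e₀)·log₁₀(σ'_f/σ'_0) = 0.025×2.1/1.78×log₁₀(68.28/41.5)
    = 0.029495 × 0.21625 = 0.006378 m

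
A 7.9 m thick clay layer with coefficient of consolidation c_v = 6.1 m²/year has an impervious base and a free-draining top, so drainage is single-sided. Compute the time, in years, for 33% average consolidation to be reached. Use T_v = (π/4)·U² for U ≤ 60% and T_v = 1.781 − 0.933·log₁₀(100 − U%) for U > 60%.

t ≈ 0.875 years

Drainage path length: H_d = H = 7.9 m (single drainage).
U ≤ 60%: T_v = (π/4)·U² = (π/4)×0.33² = 0.08553.
t = T_v·H_d²/c_v = 0.08553×7.9²/6.1 = 0.8751 years.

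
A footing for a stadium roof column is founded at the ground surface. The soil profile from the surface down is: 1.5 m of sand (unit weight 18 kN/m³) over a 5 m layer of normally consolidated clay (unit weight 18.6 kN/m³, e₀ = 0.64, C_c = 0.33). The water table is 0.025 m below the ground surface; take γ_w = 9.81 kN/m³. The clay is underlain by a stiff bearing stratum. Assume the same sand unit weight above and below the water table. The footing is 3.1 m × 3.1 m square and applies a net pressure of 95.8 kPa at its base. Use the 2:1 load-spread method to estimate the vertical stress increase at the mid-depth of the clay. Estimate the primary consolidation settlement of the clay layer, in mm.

Mid-depth of clay below the ground surface: z = 1.5 + 5/2 = 4 m.
Total vertical stress at mid-clay: σ_v = 18×1.5 + 18.6×2.5 = 73.5 kPa.
Pore pressure: u = 9.81×(4 − 0.025) = 38.995 kPa.
Initial effective stress: σ'_0 = σ_v − u = 73.5 − 38.995 = 34.505 kPa.
Stress increase at mid-clay by the 2:1 spreading method:
Δσ = qBL/((B+z)(L+z)) = 95.8×3.1×3.1/((3.1+4)(3.1+4)) = 18.263 kPa
Final effective stress: σ'_f = σ'_0 + Δσ = 34.505 + 18.263 = 52.768 kPa.
Normally consolidated clay, so the full stress increment lies on the virgin compression line:
S_c = C_c·H/(1+e₀)·log₁₀(σ'_f/σ'_0) = 0.33×5/(1+0.64)×log₁₀(52.768/34.505)
    = 1.0061 × 0.18449 = 0.1856 m

S_c ≈ 186 mm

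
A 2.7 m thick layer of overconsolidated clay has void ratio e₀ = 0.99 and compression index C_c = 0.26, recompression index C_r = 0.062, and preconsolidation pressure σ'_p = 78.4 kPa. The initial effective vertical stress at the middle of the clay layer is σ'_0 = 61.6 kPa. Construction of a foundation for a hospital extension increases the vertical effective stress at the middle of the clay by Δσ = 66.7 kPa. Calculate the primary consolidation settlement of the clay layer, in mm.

S_c ≈ 84.3 mm

Final effective stress: σ'_f = 61.6 + 66.7 = 128.3 kPa.
σ'_f = 128.3 > σ'_p = 78.4 kPa, so the stress path crosses the preconsolidation pressure — recompression up to σ'_p, then virgin compression beyond:
S_c = H/(1+e₀)·[C_r·log₁₀(σ'_p/σ'_0) + C_c·log₁₀(σ'_f/σ'_p)]
    = 2.7/1.99 × [0.062×log₁₀(78.4/61.6) + 0.26×log₁₀(128.3/78.4)]
    = 1.3568 × [0.0064936 + 0.055617] = 0.08427 m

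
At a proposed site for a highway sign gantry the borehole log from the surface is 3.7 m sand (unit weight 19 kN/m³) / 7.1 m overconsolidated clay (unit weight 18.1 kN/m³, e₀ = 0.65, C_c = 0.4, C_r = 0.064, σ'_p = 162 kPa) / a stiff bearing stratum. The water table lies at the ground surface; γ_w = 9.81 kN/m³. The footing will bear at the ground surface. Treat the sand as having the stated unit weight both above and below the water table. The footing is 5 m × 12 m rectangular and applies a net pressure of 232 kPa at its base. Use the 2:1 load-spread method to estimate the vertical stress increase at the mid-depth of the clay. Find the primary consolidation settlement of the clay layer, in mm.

S_c ≈ 78.7 mm

Mid-depth of clay below the ground surface: z = 3.7 + 7.1/2 = 7.25 m.
Total vertical stress at mid-clay: σ_v = 19×3.7 + 18.1×3.55 = 134.56 kPa.
Pore pressure: u = 9.81×(7.25 − 0) = 71.123 kPa.
Initial effective stress: σ'_0 = σ_v − u = 134.56 − 71.123 = 63.437 kPa.
Stress increase at mid-clay by the 2:1 spreading method:
Δσ = qBL/((B+z)(L+z)) = 232×5×12/((5+7.25)(12+7.25)) = 59.03 kPa
Final effective stress: σ'_f = 63.437 + 59.03 = 122.47 kPa.
σ'_f = 122.47 ≤ σ'_p = 162 kPa, so the clay remains overconsolidated and only the recompression index applies:
S_c = C_r·H/(1+e₀)·log₁₀(σ'_f/σ'_0) = 0.064×7.1/1.65×log₁₀(122.47/63.437)
    = 0.27539 × 0.28569 = 0.07868 m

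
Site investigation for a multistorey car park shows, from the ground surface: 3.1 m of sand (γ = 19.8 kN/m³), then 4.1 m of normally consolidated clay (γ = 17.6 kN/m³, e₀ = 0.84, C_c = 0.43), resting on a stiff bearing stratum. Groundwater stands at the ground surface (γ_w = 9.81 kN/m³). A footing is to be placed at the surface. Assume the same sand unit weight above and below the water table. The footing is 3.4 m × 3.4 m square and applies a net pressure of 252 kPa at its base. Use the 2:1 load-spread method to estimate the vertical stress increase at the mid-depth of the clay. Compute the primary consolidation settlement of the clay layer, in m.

S_c ≈ 0.256 m

Mid-depth of clay below the ground surface: z = 3.1 + 4.1/2 = 5.15 m.
Total vertical stress at mid-clay: σ_v = 19.8×3.1 + 17.6×2.05 = 97.46 kPa.
Pore pressure: u = 9.81×(5.15 − 0) = 50.522 kPa.
Initial effective stress: σ'_0 = σ_v − u = 97.46 − 50.522 = 46.938 kPa.
Stress increase at mid-clay by the 2:1 spreading method:
Δσ = qBL/((B+z)(L+z)) = 252×3.4×3.4/((3.4+5.15)(3.4+5.15)) = 39.85 kPa
Final effective stress: σ'_f = σ'_0 + Δσ = 46.938 + 39.85 = 86.788 kPa.
Normally consolidated clay, so the full stress increment lies on the virgin compression line:
S_c = C_c·H/(1+e₀)·log₁₀(σ'_f/σ'_0) = 0.43×4.1/(1+0.84)×log₁₀(86.788/46.938)
    = 0.95815 × 0.26694 = 0.2558 m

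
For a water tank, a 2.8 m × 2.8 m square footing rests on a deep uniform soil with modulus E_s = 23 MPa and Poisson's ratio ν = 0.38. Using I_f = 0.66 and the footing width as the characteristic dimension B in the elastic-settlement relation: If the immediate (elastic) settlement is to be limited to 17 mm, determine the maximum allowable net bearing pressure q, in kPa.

q ≈ 247 kPa

E_s = 23 MPa = 23000 kPa.
S_e = q·B·(1−ν²)/E_s · I_f  ⇒  q = S_e·E_s / (B·(1−ν²)·I_f).
q = 0.017 × 23000 / (2.8 × 0.8556 × 0.66) = 247.3 kPa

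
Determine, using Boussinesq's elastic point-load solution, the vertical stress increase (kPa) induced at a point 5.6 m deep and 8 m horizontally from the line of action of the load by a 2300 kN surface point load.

Boussinesq vertical stress below a point load on an elastic half-space:
Δσ_z = 3P/(2πz²) · [1 + (r/z)²]^(−5/2)
r/z = 8/5.6 = 1.4286; [1+(r/z)²]^(−5/2) = 0.062019.
Δσ_z = 3×2300/(2π×5.6²) × 0.062019 = 35.018 × 0.062019 = 2.172 kPa

Δσ_z ≈ 2.17 kPa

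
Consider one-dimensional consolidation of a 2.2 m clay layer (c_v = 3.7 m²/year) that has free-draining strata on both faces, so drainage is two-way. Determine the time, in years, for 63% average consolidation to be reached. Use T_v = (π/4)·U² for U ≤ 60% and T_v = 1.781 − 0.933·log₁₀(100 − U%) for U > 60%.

Drainage path length: H_d = H/2 = 1.1 m (double drainage).
U > 60%: T_v = 1.781 − 0.933·log₁₀(100 − 63) = 0.31787.
t = T_v·H_d²/c_v = 0.31787×1.1²/3.7 = 0.104 years.

t ≈ 0.104 years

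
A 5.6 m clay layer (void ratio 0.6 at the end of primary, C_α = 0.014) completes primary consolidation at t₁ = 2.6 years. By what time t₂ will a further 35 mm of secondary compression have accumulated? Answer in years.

t₂ ≈ 13.5 years

S_s = C_α·H/(1+e_p)·log₁₀(t₂/t₁) ⇒ log₁₀(t₂/t₁) = S_s·(1+e_p)/(C_α·H).
log₁₀(t₂/t₁) = 0.035 × (1+0.6) / (0.014×5.6) = 0.7143
t₂ = t₁ × 10^0.7143 = 2.6 × 5.179 = 13.47 years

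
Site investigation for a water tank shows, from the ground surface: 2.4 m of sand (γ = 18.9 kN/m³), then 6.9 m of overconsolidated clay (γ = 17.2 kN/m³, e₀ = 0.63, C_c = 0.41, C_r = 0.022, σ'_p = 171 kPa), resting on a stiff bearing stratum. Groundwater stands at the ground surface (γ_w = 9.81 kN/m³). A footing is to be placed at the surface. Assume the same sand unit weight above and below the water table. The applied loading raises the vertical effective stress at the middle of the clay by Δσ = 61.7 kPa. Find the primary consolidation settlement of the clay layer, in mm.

Mid-depth of clay below the ground surface: z = 2.4 + 6.9/2 = 5.85 m.
Total vertical stress at mid-clay: σ_v = 18.9×2.4 + 17.2×3.45 = 104.7 kPa.
Pore pressure: u = 9.81×(5.85 − 0) = 57.389 kPa.
Initial effective stress: σ'_0 = σ_v − u = 104.7 − 57.389 = 47.311 kPa.
Final effective stress: σ'_f = 47.311 + 61.7 = 109.01 kPa.
σ'_f = 109.01 ≤ σ'_p = 171 kPa, so the clay remains overconsolidated and only the recompression index applies:
S_c = C_r·H/(1+e₀)·log₁₀(σ'_f/σ'_0) = 0.022×6.9/1.63×log₁₀(109.01/47.311)
    = 0.093128 × 0.3625 = 0.03376 m

S_c ≈ 33.8 mm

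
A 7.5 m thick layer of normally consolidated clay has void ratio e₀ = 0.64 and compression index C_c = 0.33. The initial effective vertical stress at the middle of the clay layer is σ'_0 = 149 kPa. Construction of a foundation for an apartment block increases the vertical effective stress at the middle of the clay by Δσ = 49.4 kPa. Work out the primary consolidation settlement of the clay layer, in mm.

Final effective stress: σ'_f = σ'_0 + Δσ = 149 + 49.4 = 198.4 kPa.
Normally consolidated clay, so the full stress increment lies on the virgin compression line:
S_c = C_c·H/(1+e₀)·log₁₀(σ'_f/σ'_0) = 0.33×7.5/(1+0.64)×log₁₀(198.4/149)
    = 1.5091 × 0.12436 = 0.1877 m

S_c ≈ 188 mm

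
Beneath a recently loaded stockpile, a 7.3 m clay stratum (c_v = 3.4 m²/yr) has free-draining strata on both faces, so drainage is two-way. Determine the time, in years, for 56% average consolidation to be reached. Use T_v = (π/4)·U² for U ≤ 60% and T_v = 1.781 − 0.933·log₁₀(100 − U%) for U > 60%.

Drainage path length: H_d = H/2 = 3.65 m (double drainage).
U ≤ 60%: T_v = (π/4)·U² = (π/4)×0.56² = 0.2463.
t = T_v·H_d²/c_v = 0.2463×3.65²/3.4 = 0.9651 years.

t ≈ 0.965 years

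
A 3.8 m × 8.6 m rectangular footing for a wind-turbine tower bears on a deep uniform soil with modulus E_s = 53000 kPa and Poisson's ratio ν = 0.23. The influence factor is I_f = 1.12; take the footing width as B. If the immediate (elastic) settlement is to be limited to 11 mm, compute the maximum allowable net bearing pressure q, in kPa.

S_e = q·B·(1−ν²)/E_s · I_f  ⇒  q = S_e·E_s / (B·(1−ν²)·I_f).
q = 0.011 × 53000 / (3.8 × 0.9471 × 1.12) = 144.6 kPa

q ≈ 145 kPa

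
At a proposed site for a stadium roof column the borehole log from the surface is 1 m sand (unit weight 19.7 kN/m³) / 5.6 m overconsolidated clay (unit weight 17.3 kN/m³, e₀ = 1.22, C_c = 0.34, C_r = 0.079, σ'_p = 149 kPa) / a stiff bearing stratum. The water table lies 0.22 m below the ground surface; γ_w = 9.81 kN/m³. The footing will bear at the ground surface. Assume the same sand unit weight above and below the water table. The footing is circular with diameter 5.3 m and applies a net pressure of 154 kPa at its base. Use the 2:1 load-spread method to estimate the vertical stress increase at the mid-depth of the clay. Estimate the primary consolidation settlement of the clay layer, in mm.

Mid-depth of clay below the ground surface: z = 1 + 5.6/2 = 3.8 m.
Total vertical stress at mid-clay: σ_v = 19.7×1 + 17.3×2.8 = 68.14 kPa.
Pore pressure: u = 9.81×(3.8 − 0.22) = 35.12 kPa.
Initial effective stress: σ'_0 = σ_v − u = 68.14 − 35.12 = 33.02 kPa.
Stress increase at mid-clay by the 2:1 spreading method:
Δσ ≈ qD²/(D+z)² = 154×5.3²/(5.3+3.8)² = 52.238 kPa
Final effective stress: σ'_f = 33.02 + 52.238 = 85.258 kPa.
σ'_f = 85.258 ≤ σ'_p = 149 kPa, so the clay remains overconsolidated and only the recompression index applies:
S_c = C_r·H/(1+e₀)·log₁₀(σ'_f/σ'_0) = 0.079×5.6/2.22×log₁₀(85.258/33.02)
    = 0.19928 × 0.41196 = 0.08209 m

S_c ≈ 82.1 mm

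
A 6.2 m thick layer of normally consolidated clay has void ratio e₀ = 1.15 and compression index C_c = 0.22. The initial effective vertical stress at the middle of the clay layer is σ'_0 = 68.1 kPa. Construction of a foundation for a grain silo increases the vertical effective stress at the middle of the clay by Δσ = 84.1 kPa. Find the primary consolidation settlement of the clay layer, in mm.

Final effective stress: σ'_f = σ'_0 + Δσ = 68.1 + 84.1 = 152.2 kPa.
Normally consolidated clay, so the full stress increment lies on the virgin compression line:
S_c = C_c·H/(1+e₀)·log₁₀(σ'_f/σ'_0) = 0.22×6.2/(1+1.15)×log₁₀(152.2/68.1)
    = 0.63442 × 0.34927 = 0.2216 m

S_c ≈ 222 mm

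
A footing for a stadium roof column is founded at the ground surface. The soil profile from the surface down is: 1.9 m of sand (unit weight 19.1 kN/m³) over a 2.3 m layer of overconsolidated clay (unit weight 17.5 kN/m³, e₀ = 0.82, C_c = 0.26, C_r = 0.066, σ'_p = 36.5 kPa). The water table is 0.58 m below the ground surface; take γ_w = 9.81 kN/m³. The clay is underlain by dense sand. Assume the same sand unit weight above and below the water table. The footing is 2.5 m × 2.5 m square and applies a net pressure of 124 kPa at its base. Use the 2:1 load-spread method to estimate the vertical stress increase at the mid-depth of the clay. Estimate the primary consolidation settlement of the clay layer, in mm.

Mid-depth of clay below the ground surface: z = 1.9 + 2.3/2 = 3.05 m.
Total vertical stress at mid-clay: σ_v = 19.1×1.9 + 17.5×1.15 = 56.415 kPa.
Pore pressure: u = 9.81×(3.05 − 0.58) = 24.231 kPa.
Initial effective stress: σ'_0 = σ_v − u = 56.415 − 24.231 = 32.184 kPa.
Stress increase at mid-clay by the 2:1 spreading method:
Δσ = qBL/((B+z)(L+z)) = 124×2.5×2.5/((2.5+3.05)(2.5+3.05)) = 25.16 kPa
Final effective stress: σ'_f = 32.184 + 25.16 = 57.344 kPa.
σ'_f = 57.344 > σ'_p = 36.5 kPa, so the stress path crosses the preconsolidation pressure — recompression up to σ'_p, then virgin compression beyond:
S_c = H/(1+e₀)·[C_r·log₁₀(σ'_p/σ'_0) + C_c·log₁₀(σ'_f/σ'_p)]
    = 2.3/1.82 × [0.066×log₁₀(36.5/32.184) + 0.26×log₁₀(57.344/36.5)]
    = 1.2637 × [0.0036071 + 0.051011] = 0.06902 m

S_c ≈ 69 mm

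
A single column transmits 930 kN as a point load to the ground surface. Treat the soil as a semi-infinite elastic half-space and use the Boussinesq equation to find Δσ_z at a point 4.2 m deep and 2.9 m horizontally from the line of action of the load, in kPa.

Δσ_z ≈ 9.5 kPa

Boussinesq vertical stress below a point load on an elastic half-space:
Δσ_z = 3P/(2πz²) · [1 + (r/z)²]^(−5/2)
r/z = 2.9/4.2 = 0.69048; [1+(r/z)²]^(−5/2) = 0.37734.
Δσ_z = 3×930/(2π×4.2²) × 0.37734 = 25.172 × 0.37734 = 9.498 kPa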